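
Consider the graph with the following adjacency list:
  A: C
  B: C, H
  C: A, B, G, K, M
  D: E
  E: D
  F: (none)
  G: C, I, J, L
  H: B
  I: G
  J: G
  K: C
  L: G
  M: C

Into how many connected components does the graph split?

3

F is isolated — a component by itself.
Starting from D we can reach D, E. That is one component of size 2.
Starting from A we can reach A, B, C, G, H, I, J, K, L, M. That is one component of size 10.
Total: 3 components.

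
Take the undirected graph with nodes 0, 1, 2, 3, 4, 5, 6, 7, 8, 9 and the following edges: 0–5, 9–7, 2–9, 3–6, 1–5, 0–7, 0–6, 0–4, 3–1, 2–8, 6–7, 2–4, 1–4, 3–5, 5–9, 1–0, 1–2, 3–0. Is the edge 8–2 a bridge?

Removing 8–2 leaves no path between 8 and 2: the component count goes from 1 to 2. So it is a bridge.

Yes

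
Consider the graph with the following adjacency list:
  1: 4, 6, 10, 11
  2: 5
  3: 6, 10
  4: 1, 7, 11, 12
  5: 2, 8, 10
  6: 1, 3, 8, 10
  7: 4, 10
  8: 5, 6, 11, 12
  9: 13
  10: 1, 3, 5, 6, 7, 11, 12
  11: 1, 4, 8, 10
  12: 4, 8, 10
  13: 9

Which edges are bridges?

13-9, 2-5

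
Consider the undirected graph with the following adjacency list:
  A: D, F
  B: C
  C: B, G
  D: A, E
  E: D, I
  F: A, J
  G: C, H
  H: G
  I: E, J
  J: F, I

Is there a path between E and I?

Yes

From E we can reach A, D, E, F, I, J, which includes I.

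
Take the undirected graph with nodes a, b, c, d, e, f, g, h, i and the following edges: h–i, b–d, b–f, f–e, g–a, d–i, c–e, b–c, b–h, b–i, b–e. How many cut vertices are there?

Removing b increases the component count from 2 to 3, so b is a cut vertex.
By contrast removing f leaves 2 components; it is not a cut vertex. No other vertex is a cut vertex either.

1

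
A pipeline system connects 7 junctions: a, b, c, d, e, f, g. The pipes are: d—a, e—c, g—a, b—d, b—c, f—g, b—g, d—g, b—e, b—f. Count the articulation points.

1

Removing b increases the component count from 1 to 2, so b is a cut vertex.
By contrast removing a leaves 1 component; it is not a cut vertex. No other vertex is a cut vertex either.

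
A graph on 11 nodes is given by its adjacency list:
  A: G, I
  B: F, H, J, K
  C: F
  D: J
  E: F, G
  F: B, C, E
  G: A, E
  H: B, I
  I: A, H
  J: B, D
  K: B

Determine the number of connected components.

Starting from A we can reach A, B, C, D, E, F, G, H, I, J, K. That is one component of size 11.
Total: 1 component.

1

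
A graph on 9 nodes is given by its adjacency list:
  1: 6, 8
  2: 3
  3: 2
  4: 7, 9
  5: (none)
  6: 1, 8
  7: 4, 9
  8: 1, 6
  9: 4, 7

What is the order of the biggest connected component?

3

5 is isolated — a component by itself.
Starting from 2 we can reach 2, 3. That is one component of size 2.
Starting from 4 we can reach 4, 7, 9. That is one component of size 3.
Starting from 1 we can reach 1, 6, 8. That is one component of size 3.
The largest has 3 vertices.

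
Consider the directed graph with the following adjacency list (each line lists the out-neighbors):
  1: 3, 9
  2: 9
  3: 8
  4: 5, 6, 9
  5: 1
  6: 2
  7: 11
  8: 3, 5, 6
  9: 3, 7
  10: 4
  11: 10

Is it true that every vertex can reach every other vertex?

Yes

From 2 we can reach every vertex (1, 2, 3, 4, 5, 6, 7, 8, 9, 10, 11), and every vertex can reach 2 (1, 2, 3, 4, 5, 6, 7, 8, 9, 10, 11). So the whole graph is one strongly connected component.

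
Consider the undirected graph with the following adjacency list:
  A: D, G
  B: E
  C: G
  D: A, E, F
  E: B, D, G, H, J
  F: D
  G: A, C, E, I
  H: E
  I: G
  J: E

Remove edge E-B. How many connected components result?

Before removal there is 1 component.
E-B is a bridge — removing it separates E's side from B's side.
After removal: 2 components.

2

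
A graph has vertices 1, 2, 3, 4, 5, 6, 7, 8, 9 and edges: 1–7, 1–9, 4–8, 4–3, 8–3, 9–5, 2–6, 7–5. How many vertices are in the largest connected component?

Starting from 2 we can reach 2, 6. That is one component of size 2.
Starting from 3 we can reach 3, 4, 8. That is one component of size 3.
Starting from 1 we can reach 1, 5, 7, 9. That is one component of size 4.
The largest has 4 vertices.

4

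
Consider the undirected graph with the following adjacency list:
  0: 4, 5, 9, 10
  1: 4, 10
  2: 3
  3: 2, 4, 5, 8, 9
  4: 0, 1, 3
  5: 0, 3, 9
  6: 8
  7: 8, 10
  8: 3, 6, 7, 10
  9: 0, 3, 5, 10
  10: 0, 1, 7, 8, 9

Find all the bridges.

2-3, 6-8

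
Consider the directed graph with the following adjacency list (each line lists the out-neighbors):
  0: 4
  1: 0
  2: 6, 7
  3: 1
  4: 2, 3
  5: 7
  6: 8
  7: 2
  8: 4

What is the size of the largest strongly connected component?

{0, 1, 2, 3, 4, 6, 7, 8} are all mutually reachable — one SCC of size 8.
{5} is an SCC by itself.
The largest has 8 vertices.

8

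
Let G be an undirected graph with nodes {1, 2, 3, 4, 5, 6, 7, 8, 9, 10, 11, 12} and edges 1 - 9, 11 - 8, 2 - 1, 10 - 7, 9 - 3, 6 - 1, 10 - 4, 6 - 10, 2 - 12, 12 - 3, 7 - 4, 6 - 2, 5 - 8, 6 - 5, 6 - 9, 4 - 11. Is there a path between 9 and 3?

From 9 we can reach 1, 2, 3, 4, 5, 6, 7, 8, 9, 10, 11, 12, which includes 3.

Yes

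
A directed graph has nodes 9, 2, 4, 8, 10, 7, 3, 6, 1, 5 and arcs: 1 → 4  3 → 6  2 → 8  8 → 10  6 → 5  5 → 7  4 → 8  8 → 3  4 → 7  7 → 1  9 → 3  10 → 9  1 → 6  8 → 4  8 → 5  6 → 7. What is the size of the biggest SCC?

{1, 3, 4, 5, 6, 7, 8, 9, 10} are all mutually reachable — one SCC of size 9.
{2} is an SCC by itself.
The largest has 9 vertices.

9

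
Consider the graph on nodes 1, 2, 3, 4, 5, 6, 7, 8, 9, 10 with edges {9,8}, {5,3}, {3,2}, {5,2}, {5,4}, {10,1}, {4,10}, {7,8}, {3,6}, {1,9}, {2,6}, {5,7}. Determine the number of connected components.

Starting from 1 we can reach 1, 2, 3, 4, 5, 6, 7, 8, 9, 10. That is one component of size 10.
Total: 1 component.

1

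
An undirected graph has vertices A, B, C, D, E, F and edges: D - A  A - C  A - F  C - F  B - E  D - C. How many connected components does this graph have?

2

Starting from B we can reach B, E. That is one component of size 2.
Starting from A we can reach A, C, D, F. That is one component of size 4.
Total: 2 components.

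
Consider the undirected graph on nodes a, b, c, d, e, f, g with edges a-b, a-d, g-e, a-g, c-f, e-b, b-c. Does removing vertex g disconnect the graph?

No

Deleting g leaves 1 component (was 1) (its neighbors a, e remain connected to each other), so g is not a cut vertex.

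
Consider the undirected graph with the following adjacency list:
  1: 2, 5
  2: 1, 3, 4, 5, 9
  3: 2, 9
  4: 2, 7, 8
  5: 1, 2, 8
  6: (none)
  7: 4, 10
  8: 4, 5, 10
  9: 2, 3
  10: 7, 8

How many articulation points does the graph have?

Removing 2 increases the component count from 2 to 3, so 2 is a cut vertex.
By contrast removing 7 leaves 2 components; it is not a cut vertex. No other vertex is a cut vertex either.

1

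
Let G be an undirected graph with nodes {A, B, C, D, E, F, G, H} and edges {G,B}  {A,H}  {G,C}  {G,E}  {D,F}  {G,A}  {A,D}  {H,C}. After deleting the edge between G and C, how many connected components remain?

1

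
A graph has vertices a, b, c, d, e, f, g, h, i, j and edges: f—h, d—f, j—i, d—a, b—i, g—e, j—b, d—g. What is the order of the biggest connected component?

c is isolated — a component by itself.
Starting from b we can reach b, i, j. That is one component of size 3.
Starting from a we can reach a, d, e, f, g, h. That is one component of size 6.
The largest has 6 vertices.

6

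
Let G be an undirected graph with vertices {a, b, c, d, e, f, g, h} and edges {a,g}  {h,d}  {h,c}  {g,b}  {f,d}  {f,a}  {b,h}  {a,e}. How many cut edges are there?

2

The edges on the cycle f-a-g-b-h-d-f are not bridges since each lies on that cycle.
But removing h - c disconnects h from c; removing a - e disconnects a from e — these are bridges.
That makes 2 bridges.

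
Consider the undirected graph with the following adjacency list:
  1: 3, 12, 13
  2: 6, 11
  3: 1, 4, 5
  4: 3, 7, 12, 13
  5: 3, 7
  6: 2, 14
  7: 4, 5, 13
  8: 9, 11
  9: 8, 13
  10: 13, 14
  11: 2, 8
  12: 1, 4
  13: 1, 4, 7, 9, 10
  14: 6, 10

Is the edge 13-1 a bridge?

After removing 13-1, the path 13-4-3-1 still connects them, so the edge is not a bridge.

No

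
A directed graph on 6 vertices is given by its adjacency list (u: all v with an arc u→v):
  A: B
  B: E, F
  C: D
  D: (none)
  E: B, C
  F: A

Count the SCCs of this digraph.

3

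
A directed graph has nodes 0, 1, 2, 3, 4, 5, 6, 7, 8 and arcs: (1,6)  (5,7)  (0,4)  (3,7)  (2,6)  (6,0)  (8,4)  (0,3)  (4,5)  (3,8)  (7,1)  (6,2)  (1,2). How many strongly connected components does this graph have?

1

{0, 1, 2, 3, 4, 5, 6, 7, 8} are all mutually reachable — one SCC of size 9.
That gives 1 strongly connected component.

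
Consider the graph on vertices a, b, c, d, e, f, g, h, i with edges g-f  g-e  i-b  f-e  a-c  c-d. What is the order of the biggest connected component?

h is isolated — a component by itself.
Starting from b we can reach b, i. That is one component of size 2.
Starting from a we can reach a, c, d. That is one component of size 3.
Starting from e we can reach e, f, g. That is one component of size 3.
The largest has 3 vertices.

3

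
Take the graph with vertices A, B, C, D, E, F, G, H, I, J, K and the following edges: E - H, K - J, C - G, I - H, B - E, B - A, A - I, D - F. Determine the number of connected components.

4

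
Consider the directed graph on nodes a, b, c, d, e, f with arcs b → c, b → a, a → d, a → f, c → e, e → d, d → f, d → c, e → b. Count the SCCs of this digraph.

{a, b, c, d, e} are all mutually reachable — one SCC of size 5.
{f} is an SCC by itself.
That gives 2 strongly connected components.

2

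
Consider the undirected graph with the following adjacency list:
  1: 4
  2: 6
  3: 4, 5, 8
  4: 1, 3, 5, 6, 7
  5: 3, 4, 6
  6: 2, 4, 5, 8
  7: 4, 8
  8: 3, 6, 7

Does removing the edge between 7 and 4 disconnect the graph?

After removing 7-4, the path 7-8-6-4 still connects them, so the edge is not a bridge.

No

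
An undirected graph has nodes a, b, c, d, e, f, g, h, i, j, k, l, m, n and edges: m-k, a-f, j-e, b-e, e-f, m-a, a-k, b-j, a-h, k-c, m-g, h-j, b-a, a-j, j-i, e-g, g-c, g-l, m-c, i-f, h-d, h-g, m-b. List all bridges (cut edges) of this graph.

d-h, g-l

The edges on the cycle m-b-a-h-g-c-m are not bridges since each lies on that cycle.
But removing g-l disconnects g from l; removing d-h disconnects d from h — these are bridges.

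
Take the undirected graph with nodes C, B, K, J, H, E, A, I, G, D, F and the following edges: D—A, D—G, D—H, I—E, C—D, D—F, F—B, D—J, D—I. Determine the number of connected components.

2

K is isolated — a component by itself.
Starting from A we can reach A, B, C, D, E, F, G, H, I, J. That is one component of size 10.
Total: 2 components.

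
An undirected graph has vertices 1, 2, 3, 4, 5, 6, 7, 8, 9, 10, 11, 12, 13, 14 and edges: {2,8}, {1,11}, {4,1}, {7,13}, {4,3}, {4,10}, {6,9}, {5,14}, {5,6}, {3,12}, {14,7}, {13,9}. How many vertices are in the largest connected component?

Starting from 2 we can reach 2, 8. That is one component of size 2.
Starting from 5 we can reach 5, 6, 7, 9, 13, 14. That is one component of size 6.
Starting from 1 we can reach 1, 3, 4, 10, 11, 12. That is one component of size 6.
The largest has 6 vertices.

6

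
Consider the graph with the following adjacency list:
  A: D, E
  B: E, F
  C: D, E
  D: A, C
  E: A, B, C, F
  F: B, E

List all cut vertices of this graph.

Removing E increases the component count from 1 to 2, so E is a cut vertex.
By contrast removing B leaves 1 component; it is not a cut vertex. No other vertex is a cut vertex either.

E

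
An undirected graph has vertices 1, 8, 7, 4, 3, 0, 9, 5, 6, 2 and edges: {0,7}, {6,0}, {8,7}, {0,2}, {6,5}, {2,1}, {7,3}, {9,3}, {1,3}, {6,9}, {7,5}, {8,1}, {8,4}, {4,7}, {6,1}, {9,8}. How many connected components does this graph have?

Starting from 0 we can reach 0, 1, 2, 3, 4, 5, 6, 7, 8, 9. That is one component of size 10.
Total: 1 component.

1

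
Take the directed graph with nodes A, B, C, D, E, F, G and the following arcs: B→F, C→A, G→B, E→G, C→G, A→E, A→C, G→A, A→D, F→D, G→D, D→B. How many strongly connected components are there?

2

{A, C, E, G} are all mutually reachable — one SCC of size 4.
{B, D, F} are all mutually reachable — one SCC of size 3.
That gives 2 strongly connected components.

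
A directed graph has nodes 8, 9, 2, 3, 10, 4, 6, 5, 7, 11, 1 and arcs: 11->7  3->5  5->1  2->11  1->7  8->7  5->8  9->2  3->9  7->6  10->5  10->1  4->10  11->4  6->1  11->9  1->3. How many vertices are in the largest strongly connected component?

11

{1, 2, 3, 4, 5, 6, 7, 8, 9, 10, 11} are all mutually reachable — one SCC of size 11.
The largest has 11 vertices.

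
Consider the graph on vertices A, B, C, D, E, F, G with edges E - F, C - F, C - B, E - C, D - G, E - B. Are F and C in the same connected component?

From F we can reach B, C, E, F, which includes C.

Yes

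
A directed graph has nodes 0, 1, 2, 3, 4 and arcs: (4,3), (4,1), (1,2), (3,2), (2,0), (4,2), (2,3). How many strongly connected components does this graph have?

{2, 3} are all mutually reachable — one SCC of size 2.
{1} is an SCC by itself.
{0} is an SCC by itself.
{4} is an SCC by itself.
That gives 4 strongly connected components.

4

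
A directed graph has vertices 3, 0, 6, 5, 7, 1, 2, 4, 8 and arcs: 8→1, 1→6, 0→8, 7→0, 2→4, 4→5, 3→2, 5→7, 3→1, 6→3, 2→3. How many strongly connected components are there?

1

{0, 1, 2, 3, 4, 5, 6, 7, 8} are all mutually reachable — one SCC of size 9.
That gives 1 strongly connected component.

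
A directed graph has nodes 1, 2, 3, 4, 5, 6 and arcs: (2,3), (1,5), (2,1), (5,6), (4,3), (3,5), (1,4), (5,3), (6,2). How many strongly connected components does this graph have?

1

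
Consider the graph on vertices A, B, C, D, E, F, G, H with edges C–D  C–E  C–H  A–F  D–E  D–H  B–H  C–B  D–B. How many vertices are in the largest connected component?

5

G is isolated — a component by itself.
Starting from A we can reach A, F. That is one component of size 2.
Starting from B we can reach B, C, D, E, H. That is one component of size 5.
The largest has 5 vertices.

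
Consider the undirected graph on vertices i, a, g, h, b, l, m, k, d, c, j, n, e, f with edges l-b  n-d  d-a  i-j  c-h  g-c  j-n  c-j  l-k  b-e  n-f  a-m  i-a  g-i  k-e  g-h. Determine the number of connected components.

2

Starting from b we can reach b, e, k, l. That is one component of size 4.
Starting from a we can reach a, c, d, f, g, h, i, j, m, n. That is one component of size 10.
Total: 2 components.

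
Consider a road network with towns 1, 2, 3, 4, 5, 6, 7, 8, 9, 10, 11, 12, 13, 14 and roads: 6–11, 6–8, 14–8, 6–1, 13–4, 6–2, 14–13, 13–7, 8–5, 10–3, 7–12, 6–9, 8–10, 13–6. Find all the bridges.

The edges on the cycle 14-13-6-8-14 are not bridges since each lies on that cycle.
But removing 8–10 disconnects 8 from 10; removing 3–10 disconnects 3 from 10; removing 6–1 disconnects 6 from 1; removing 7–12 disconnects 7 from 12 — these are bridges.
In total 10 edges are bridges.

1-6, 10-3, 10-8, 11-6, 12-7, 13-4, 13-7, 2-6, 5-8, 6-9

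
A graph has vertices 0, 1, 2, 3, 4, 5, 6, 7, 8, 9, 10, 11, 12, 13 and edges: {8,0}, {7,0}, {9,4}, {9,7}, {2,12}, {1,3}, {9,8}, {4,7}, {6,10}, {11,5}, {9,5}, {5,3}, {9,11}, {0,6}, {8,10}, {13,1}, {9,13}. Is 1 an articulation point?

Deleting 1 leaves 2 components (was 2), so 1 is not a cut vertex.

No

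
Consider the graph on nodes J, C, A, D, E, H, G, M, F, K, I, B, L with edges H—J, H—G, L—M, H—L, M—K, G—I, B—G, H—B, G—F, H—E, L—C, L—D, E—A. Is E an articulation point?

Yes

Deleting E raises the number of components from 1 to 2, so E is a cut vertex.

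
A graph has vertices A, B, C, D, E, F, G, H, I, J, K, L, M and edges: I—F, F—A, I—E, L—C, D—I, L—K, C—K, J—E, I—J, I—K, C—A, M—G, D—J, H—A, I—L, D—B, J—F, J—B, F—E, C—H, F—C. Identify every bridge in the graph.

G-M

The edges on the cycle I-L-C-F-J-I are not bridges since each lies on that cycle.
But removing M—G disconnects M from G — this is a bridge.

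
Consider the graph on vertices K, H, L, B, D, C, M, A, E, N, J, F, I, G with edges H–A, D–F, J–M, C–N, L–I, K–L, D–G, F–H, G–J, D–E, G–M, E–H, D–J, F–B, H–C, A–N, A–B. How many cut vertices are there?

2

Removing D increases the component count from 2 to 3, so D is a cut vertex.
Removing L increases the component count from 2 to 3, so L is a cut vertex.
By contrast removing J leaves 2 components; it is not a cut vertex. No other vertex is a cut vertex either.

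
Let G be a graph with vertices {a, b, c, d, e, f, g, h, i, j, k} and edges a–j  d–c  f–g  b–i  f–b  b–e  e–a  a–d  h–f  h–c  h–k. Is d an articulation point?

No

Deleting d leaves 1 component (was 1) (its neighbors a, c remain connected to each other), so d is not a cut vertex.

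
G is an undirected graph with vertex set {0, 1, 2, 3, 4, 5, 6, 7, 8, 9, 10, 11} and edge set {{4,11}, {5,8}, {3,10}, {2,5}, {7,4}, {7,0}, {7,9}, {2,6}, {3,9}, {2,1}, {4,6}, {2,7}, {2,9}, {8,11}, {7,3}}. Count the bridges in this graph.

The edges on the cycle 7-3-9-7 are not bridges since each lies on that cycle.
But removing 0—7 disconnects 0 from 7; removing 10—3 disconnects 10 from 3; removing 1—2 disconnects 1 from 2 — these are bridges.
That makes 3 bridges.

3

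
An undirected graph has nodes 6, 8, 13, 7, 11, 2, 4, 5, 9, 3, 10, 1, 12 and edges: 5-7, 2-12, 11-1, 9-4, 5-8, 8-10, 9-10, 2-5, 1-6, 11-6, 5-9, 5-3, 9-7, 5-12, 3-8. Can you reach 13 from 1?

The component containing 1 is {1, 6, 11}, and 13 is not in it.

No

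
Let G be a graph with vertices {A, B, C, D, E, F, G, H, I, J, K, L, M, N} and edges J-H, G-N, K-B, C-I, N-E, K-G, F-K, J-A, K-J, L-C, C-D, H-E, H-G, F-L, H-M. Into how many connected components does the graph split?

Starting from A we can reach A, B, C, D, E, F, G, H, I, J, K, L, M, N. That is one component of size 14.
Total: 1 component.

1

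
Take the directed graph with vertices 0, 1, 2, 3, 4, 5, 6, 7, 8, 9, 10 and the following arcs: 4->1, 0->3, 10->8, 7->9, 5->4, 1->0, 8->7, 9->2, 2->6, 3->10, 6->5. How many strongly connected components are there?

{0, 1, 2, 3, 4, 5, 6, 7, 8, 9, 10} are all mutually reachable — one SCC of size 11.
That gives 1 strongly connected component.

1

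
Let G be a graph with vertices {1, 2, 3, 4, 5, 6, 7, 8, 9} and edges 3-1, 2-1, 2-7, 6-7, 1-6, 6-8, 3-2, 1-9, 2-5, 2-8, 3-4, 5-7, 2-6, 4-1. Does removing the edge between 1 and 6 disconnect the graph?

No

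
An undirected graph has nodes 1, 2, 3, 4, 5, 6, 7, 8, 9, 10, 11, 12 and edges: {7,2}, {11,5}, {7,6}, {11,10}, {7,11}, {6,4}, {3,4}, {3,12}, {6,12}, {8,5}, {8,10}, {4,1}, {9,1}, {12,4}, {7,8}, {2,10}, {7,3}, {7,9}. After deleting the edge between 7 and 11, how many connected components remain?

7 and 11 are still connected via 7-2-10-11, so the component count stays at 1.

1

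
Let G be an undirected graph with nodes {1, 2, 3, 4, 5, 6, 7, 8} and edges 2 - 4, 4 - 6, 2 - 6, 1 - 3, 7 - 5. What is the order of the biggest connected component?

3

8 is isolated — a component by itself.
Starting from 5 we can reach 5, 7. That is one component of size 2.
Starting from 1 we can reach 1, 3. That is one component of size 2.
Starting from 2 we can reach 2, 4, 6. That is one component of size 3.
The largest has 3 vertices.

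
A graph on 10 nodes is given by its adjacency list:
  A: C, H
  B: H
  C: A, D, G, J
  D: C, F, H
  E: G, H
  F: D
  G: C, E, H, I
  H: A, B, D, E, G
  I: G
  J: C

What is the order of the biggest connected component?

Starting from A we can reach A, B, C, D, E, F, G, H, I, J. That is one component of size 10.
The largest has 10 vertices.

10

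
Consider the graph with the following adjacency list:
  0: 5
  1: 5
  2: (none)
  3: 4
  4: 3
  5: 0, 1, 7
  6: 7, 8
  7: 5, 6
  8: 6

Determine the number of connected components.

3

2 is isolated — a component by itself.
Starting from 3 we can reach 3, 4. That is one component of size 2.
Starting from 0 we can reach 0, 1, 5, 6, 7, 8. That is one component of size 6.
Total: 3 components.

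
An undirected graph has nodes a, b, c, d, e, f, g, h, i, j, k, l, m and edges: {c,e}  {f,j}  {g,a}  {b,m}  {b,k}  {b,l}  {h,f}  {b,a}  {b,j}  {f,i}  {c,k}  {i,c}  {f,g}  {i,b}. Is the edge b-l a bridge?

Yes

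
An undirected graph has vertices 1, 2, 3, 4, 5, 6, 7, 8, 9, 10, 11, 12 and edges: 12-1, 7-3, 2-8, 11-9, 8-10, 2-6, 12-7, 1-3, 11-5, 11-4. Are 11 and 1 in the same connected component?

No

The component containing 11 is {4, 5, 9, 11}, and 1 is not in it.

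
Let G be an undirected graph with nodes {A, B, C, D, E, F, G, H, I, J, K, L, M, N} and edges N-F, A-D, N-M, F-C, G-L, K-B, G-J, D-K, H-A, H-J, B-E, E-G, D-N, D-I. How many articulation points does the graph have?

4

Removing D increases the component count from 1 to 3, so D is a cut vertex.
Removing F increases the component count from 1 to 2, so F is a cut vertex.
Removing G increases the component count from 1 to 2, so G is a cut vertex.
Likewise N is a cut vertex.
By contrast removing H leaves 1 component; it is not a cut vertex. No other vertex is a cut vertex either.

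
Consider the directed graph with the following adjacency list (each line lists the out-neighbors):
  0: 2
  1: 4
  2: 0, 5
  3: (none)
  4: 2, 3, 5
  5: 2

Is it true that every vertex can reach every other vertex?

No

There is no directed path from 4 to 1, so the graph is not strongly connected.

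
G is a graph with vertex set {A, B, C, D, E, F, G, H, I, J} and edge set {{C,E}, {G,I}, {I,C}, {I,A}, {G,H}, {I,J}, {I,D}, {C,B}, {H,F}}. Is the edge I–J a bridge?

Removing I–J leaves no path between I and J: the component count goes from 1 to 2. So it is a bridge.

Yes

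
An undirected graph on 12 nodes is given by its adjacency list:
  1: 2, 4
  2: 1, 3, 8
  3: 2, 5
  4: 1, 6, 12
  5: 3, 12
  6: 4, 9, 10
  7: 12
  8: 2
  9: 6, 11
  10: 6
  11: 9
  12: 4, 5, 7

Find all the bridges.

10-6, 11-9, 12-7, 2-8, 4-6, 6-9

The edges on the cycle 5-3-2-1-4-12-5 are not bridges since each lies on that cycle.
But removing 8-2 disconnects 8 from 2; removing 9-6 disconnects 9 from 6; removing 4-6 disconnects 4 from 6; removing 6-10 disconnects 6 from 10 — these are bridges.
In total 6 edges are bridges.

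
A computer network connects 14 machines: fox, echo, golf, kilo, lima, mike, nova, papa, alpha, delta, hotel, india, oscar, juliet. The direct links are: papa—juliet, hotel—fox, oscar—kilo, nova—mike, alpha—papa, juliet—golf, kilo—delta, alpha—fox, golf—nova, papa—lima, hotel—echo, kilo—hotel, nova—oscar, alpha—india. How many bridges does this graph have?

5

The edges on the cycle alpha-papa-juliet-golf-nova-oscar-kilo-hotel-fox-alpha are not bridges since each lies on that cycle.
But removing echo—hotel disconnects echo from hotel; removing delta—kilo disconnects delta from kilo; removing nova—mike disconnects nova from mike; removing alpha—india disconnects alpha from india — these are bridges.
In total 5 edges are bridges.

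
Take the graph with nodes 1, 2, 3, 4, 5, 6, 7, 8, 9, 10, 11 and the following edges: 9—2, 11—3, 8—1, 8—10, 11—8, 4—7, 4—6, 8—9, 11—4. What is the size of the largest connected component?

5 is isolated — a component by itself.
Starting from 1 we can reach 1, 2, 3, 4, 6, 7, 8, 9, 10, 11. That is one component of size 10.
The largest has 10 vertices.

10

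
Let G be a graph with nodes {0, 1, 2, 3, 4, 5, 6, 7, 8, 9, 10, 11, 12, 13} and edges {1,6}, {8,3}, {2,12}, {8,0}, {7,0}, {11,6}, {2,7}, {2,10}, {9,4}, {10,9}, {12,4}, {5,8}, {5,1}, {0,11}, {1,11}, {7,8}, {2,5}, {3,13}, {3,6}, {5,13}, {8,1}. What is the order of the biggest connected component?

14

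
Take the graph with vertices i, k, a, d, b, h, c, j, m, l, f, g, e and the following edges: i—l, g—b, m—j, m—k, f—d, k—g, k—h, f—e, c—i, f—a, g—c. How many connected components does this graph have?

Starting from a we can reach a, d, e, f. That is one component of size 4.
Starting from b we can reach b, c, g, h, i, j, k, l, m. That is one component of size 9.
Total: 2 components.

2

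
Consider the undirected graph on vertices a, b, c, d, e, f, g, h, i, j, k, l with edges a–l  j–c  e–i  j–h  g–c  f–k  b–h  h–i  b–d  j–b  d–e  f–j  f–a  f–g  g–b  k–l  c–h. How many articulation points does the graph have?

1

Removing f increases the component count from 1 to 2, so f is a cut vertex.
By contrast removing d leaves 1 component; it is not a cut vertex. No other vertex is a cut vertex either.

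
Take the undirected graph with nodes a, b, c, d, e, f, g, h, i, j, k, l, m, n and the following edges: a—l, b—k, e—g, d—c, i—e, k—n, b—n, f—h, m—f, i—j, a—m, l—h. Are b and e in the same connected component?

No

The component containing b is {b, k, n}, and e is not in it.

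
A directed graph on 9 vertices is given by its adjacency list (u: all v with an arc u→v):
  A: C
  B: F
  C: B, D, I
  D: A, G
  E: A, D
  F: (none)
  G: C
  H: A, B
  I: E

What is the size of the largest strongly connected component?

{A, C, D, E, G, I} are all mutually reachable — one SCC of size 6.
{H} is an SCC by itself.
{B} is an SCC by itself.
{F} is an SCC by itself.
The largest has 6 vertices.

6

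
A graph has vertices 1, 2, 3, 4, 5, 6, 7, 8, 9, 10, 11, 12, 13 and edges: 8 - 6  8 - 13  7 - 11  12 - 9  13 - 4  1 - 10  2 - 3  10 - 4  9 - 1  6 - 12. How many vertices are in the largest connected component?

8

5 is isolated — a component by itself.
Starting from 7 we can reach 7, 11. That is one component of size 2.
Starting from 2 we can reach 2, 3. That is one component of size 2.
Starting from 1 we can reach 1, 4, 6, 8, 9, 10, 12, 13. That is one component of size 8.
The largest has 8 vertices.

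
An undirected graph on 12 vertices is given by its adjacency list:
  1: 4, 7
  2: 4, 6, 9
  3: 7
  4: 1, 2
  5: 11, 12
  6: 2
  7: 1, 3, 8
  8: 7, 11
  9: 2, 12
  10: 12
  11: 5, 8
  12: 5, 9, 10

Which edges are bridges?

10-12, 2-6, 3-7

The edges on the cycle 9-2-4-1-7-8-11-5-12-9 are not bridges since each lies on that cycle.
But removing 12-10 disconnects 12 from 10; removing 3-7 disconnects 3 from 7; removing 2-6 disconnects 2 from 6 — these are bridges.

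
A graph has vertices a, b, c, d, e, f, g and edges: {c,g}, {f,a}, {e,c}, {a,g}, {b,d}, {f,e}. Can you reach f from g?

From g we can reach a, c, e, f, g, which includes f.

Yes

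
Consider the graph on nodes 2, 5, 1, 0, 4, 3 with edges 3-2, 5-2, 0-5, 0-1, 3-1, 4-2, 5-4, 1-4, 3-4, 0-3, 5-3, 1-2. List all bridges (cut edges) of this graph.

The edges on the cycle 0-5-4-3-0 are not bridges since each lies on that cycle.
Every edge lies on some cycle, so there are no bridges.

none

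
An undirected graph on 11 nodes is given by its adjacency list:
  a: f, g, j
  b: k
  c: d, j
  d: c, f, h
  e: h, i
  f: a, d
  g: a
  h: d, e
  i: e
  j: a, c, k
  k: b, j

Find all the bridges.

a-g, b-k, d-h, e-h, e-i, j-k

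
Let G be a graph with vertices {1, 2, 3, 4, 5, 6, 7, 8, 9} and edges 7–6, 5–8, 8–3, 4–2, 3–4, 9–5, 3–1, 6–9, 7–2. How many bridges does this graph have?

1

The edges on the cycle 7-6-9-5-8-3-4-2-7 are not bridges since each lies on that cycle.
But removing 1–3 disconnects 1 from 3 — this is a bridge.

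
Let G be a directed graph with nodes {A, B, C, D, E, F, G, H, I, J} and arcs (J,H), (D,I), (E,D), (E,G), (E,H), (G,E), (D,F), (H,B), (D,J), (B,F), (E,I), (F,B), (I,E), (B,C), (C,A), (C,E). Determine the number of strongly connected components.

{B, C, D, E, F, G, H, I, J} are all mutually reachable — one SCC of size 9.
{A} is an SCC by itself.
That gives 2 strongly connected components.

2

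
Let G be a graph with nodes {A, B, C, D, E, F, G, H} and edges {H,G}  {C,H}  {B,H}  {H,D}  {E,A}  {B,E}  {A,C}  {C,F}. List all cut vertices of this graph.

Removing C increases the component count from 1 to 2, so C is a cut vertex.
Removing H increases the component count from 1 to 3, so H is a cut vertex.
By contrast removing B leaves 1 component; it is not a cut vertex. No other vertex is a cut vertex either.

C, H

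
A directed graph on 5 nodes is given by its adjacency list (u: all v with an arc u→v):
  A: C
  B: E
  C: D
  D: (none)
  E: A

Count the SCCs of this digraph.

{A} is an SCC by itself.
{C} is an SCC by itself.
{B} is an SCC by itself.
{E} is an SCC by itself.
{D} is an SCC by itself.
That gives 5 strongly connected components.

5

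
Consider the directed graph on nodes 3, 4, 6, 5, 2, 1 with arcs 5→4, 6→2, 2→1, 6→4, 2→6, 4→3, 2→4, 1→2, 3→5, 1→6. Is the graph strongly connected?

No

There is no directed path from 4 to 6, so the graph is not strongly connected.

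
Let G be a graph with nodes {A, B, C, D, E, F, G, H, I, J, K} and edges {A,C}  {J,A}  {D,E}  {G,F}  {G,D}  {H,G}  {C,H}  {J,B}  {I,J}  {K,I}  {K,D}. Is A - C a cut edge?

After removing A - C, the path A-J-I-K-D-G-H-C still connects them, so the edge is not a bridge.

No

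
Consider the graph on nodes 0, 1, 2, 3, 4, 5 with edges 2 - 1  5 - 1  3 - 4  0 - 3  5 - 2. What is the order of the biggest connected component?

Starting from 1 we can reach 1, 2, 5. That is one component of size 3.
Starting from 0 we can reach 0, 3, 4. That is one component of size 3.
The largest has 3 vertices.

3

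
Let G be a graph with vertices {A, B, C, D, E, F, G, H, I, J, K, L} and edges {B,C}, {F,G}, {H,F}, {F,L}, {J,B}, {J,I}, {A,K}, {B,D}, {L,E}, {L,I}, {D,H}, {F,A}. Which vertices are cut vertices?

A, B, F, L

Removing A increases the component count from 1 to 2, so A is a cut vertex.
Removing B increases the component count from 1 to 2, so B is a cut vertex.
Removing F increases the component count from 1 to 3, so F is a cut vertex.
Likewise L is a cut vertex.
By contrast removing C leaves 1 component; it is not a cut vertex. No other vertex is a cut vertex either.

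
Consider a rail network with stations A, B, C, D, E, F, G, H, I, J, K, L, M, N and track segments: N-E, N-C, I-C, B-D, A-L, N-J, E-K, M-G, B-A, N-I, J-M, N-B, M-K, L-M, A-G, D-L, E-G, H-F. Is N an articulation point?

Yes

Deleting N raises the number of components from 2 to 3, so N is a cut vertex.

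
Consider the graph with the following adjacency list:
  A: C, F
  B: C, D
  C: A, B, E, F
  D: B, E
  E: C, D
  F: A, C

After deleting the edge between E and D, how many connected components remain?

1

E and D are still connected via E-C-B-D, so the component count stays at 1.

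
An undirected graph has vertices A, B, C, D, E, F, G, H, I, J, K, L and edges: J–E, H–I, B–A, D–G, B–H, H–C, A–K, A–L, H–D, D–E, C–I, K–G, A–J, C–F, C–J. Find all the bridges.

A-L, C-F

The edges on the cycle B-A-J-E-D-H-B are not bridges since each lies on that cycle.
But removing L–A disconnects L from A; removing C–F disconnects C from F — these are bridges.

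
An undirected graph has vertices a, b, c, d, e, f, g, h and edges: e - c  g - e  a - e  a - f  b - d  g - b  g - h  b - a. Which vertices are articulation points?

Removing a increases the component count from 1 to 2, so a is a cut vertex.
Removing b increases the component count from 1 to 2, so b is a cut vertex.
Removing e increases the component count from 1 to 2, so e is a cut vertex.
Likewise g is a cut vertex.
By contrast removing h leaves 1 component; it is not a cut vertex. No other vertex is a cut vertex either.

a, b, e, g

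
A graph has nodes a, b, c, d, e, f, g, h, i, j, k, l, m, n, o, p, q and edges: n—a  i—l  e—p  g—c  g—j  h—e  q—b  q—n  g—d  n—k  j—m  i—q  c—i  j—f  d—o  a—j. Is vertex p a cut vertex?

Deleting p leaves 2 components (was 2), so p is not a cut vertex.

No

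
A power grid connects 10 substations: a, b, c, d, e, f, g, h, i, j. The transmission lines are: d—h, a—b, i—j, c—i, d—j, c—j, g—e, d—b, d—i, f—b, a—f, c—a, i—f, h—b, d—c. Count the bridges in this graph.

1

The edges on the cycle d-c-a-f-i-d are not bridges since each lies on that cycle.
But removing g—e disconnects g from e — this is a bridge.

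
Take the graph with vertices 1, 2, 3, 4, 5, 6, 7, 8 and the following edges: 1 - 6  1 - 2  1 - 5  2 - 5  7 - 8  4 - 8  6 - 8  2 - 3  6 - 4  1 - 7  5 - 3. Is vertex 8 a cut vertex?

Deleting 8 leaves 1 component (was 1) (its neighbors 4, 6, 7 remain connected to each other), so 8 is not a cut vertex.

No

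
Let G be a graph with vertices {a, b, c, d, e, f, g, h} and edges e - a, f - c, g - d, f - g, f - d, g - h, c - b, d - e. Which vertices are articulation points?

Removing c increases the component count from 1 to 2, so c is a cut vertex.
Removing d increases the component count from 1 to 2, so d is a cut vertex.
Removing e increases the component count from 1 to 2, so e is a cut vertex.
Likewise f, g are cut vertices.
By contrast removing h leaves 1 component; it is not a cut vertex. No other vertex is a cut vertex either.

c, d, e, f, g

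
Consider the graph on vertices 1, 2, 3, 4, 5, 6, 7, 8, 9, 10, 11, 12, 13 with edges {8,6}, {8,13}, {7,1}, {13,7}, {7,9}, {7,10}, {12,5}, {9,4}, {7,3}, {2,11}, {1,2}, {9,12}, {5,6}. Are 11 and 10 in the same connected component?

From 11 we can reach 1, 2, 3, 4, 5, 6, 7, 8, 9, 10, 11, 12, 13, which includes 10.

Yes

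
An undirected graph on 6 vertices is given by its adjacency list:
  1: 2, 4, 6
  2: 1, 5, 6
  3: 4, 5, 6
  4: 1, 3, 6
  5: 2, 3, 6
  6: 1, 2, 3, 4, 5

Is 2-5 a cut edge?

After removing 2-5, the path 2-6-5 still connects them, so the edge is not a bridge.

No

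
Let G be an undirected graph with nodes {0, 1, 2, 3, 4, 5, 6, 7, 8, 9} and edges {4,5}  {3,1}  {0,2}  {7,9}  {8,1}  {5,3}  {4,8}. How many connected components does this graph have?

4

6 is isolated — a component by itself.
Starting from 0 we can reach 0, 2. That is one component of size 2.
Starting from 7 we can reach 7, 9. That is one component of size 2.
Starting from 1 we can reach 1, 3, 4, 5, 8. That is one component of size 5.
Total: 4 components.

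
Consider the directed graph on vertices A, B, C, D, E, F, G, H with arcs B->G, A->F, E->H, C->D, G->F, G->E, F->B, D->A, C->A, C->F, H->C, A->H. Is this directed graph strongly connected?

Yes

From D we can reach every vertex (A, B, C, D, E, F, G, H), and every vertex can reach D (A, B, C, D, E, F, G, H). So the whole graph is one strongly connected component.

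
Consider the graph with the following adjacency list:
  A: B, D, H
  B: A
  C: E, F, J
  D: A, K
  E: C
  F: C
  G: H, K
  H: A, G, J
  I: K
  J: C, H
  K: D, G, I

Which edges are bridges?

A-B, C-E, C-F, C-J, H-J, I-K

The edges on the cycle H-A-D-K-G-H are not bridges since each lies on that cycle.
But removing J-H disconnects J from H; removing C-F disconnects C from F; removing K-I disconnects K from I; removing A-B disconnects A from B — these are bridges.
In total 6 edges are bridges.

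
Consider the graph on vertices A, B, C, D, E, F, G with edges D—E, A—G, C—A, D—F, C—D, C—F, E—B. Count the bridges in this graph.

The edges on the cycle C-D-F-C are not bridges since each lies on that cycle.
But removing D—E disconnects D from E; removing A—G disconnects A from G; removing E—B disconnects E from B; removing C—A disconnects C from A — these are bridges.
That makes 4 bridges.

4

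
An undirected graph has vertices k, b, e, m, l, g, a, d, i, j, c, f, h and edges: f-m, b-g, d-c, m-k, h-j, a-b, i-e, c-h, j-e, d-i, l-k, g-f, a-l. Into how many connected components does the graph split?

Starting from c we can reach c, d, e, h, i, j. That is one component of size 6.
Starting from a we can reach a, b, f, g, k, l, m. That is one component of size 7.
Total: 2 components.

2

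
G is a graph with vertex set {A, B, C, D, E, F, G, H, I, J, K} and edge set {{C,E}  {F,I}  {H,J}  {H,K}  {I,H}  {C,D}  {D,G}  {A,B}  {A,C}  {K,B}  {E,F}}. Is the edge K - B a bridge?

After removing K - B, the path K-H-I-F-E-C-A-B still connects them, so the edge is not a bridge.

No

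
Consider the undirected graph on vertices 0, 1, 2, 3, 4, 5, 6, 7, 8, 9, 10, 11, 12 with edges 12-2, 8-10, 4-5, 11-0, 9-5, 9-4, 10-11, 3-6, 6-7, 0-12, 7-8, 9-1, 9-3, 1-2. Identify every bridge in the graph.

none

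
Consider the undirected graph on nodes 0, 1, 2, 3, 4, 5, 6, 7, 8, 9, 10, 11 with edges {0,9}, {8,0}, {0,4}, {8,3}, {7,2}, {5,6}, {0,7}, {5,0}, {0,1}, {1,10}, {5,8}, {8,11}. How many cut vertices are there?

5

Removing 0 increases the component count from 1 to 5, so 0 is a cut vertex.
Removing 1 increases the component count from 1 to 2, so 1 is a cut vertex.
Removing 5 increases the component count from 1 to 2, so 5 is a cut vertex.
Likewise 7, 8 are cut vertices.
By contrast removing 11 leaves 1 component; it is not a cut vertex. No other vertex is a cut vertex either.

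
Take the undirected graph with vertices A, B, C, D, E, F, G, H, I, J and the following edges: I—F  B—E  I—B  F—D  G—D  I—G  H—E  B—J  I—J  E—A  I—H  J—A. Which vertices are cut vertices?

Removing I increases the component count from 2 to 3, so I is a cut vertex.
By contrast removing F leaves 2 components; it is not a cut vertex. No other vertex is a cut vertex either.

I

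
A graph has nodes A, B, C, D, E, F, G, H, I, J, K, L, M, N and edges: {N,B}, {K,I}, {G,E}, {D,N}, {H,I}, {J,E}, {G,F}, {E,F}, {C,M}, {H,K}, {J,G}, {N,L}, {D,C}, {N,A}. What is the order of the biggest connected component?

Starting from H we can reach H, I, K. That is one component of size 3.
Starting from E we can reach E, F, G, J. That is one component of size 4.
Starting from A we can reach A, B, C, D, L, M, N. That is one component of size 7.
The largest has 7 vertices.

7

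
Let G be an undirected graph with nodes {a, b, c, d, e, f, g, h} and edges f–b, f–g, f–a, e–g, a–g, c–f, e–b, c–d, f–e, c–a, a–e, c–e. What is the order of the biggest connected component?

7

h is isolated — a component by itself.
Starting from a we can reach a, b, c, d, e, f, g. That is one component of size 7.
The largest has 7 vertices.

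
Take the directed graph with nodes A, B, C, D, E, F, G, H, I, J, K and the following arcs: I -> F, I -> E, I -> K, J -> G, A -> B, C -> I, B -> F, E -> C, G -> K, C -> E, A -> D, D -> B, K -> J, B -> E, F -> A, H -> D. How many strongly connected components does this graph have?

3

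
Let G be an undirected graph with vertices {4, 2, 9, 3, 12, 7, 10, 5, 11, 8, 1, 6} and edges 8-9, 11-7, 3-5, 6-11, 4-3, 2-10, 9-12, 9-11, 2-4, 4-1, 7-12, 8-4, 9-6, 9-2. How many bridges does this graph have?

4

The edges on the cycle 8-9-2-4-8 are not bridges since each lies on that cycle.
But removing 3-4 disconnects 3 from 4; removing 2-10 disconnects 2 from 10; removing 1-4 disconnects 1 from 4; removing 3-5 disconnects 3 from 5 — these are bridges.
That makes 4 bridges.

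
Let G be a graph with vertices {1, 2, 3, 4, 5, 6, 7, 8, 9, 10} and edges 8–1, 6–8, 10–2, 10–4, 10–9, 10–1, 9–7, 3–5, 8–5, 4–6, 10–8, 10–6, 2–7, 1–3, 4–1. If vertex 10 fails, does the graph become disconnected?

Yes

Deleting 10 raises the number of components from 1 to 2, so 10 is a cut vertex.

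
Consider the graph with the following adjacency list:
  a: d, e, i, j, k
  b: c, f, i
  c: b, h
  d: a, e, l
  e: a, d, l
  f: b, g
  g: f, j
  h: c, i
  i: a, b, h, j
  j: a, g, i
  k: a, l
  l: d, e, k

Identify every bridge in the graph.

none

The edges on the cycle a-j-g-f-b-c-h-i-a are not bridges since each lies on that cycle.
Every edge lies on some cycle, so there are no bridges.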